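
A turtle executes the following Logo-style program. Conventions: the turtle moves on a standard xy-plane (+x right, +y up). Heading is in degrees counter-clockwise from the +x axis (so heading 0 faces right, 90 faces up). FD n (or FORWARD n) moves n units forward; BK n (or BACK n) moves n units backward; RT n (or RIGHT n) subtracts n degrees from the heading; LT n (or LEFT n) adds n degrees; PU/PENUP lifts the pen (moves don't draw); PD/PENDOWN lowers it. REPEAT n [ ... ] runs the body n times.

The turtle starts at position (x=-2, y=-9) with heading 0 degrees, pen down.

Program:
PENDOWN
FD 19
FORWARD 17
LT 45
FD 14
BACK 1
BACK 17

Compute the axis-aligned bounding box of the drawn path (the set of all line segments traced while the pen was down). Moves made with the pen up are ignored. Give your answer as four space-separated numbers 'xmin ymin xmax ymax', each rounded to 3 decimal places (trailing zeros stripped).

Executing turtle program step by step:
Start: pos=(-2,-9), heading=0, pen down
PD: pen down
FD 19: (-2,-9) -> (17,-9) [heading=0, draw]
FD 17: (17,-9) -> (34,-9) [heading=0, draw]
LT 45: heading 0 -> 45
FD 14: (34,-9) -> (43.899,0.899) [heading=45, draw]
BK 1: (43.899,0.899) -> (43.192,0.192) [heading=45, draw]
BK 17: (43.192,0.192) -> (31.172,-11.828) [heading=45, draw]
Final: pos=(31.172,-11.828), heading=45, 5 segment(s) drawn

Segment endpoints: x in {-2, 17, 31.172, 34, 43.192, 43.899}, y in {-11.828, -9, 0.192, 0.899}
xmin=-2, ymin=-11.828, xmax=43.899, ymax=0.899

Answer: -2 -11.828 43.899 0.899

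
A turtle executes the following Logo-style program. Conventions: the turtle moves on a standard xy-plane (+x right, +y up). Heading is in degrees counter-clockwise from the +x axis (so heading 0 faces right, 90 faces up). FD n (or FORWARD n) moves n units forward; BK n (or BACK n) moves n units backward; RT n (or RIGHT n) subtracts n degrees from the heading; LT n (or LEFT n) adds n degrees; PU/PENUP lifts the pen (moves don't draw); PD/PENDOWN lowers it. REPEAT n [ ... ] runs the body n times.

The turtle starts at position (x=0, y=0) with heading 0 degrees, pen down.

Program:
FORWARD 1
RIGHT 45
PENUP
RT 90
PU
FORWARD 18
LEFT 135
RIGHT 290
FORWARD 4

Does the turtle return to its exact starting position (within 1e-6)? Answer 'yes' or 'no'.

Executing turtle program step by step:
Start: pos=(0,0), heading=0, pen down
FD 1: (0,0) -> (1,0) [heading=0, draw]
RT 45: heading 0 -> 315
PU: pen up
RT 90: heading 315 -> 225
PU: pen up
FD 18: (1,0) -> (-11.728,-12.728) [heading=225, move]
LT 135: heading 225 -> 0
RT 290: heading 0 -> 70
FD 4: (-11.728,-12.728) -> (-10.36,-8.969) [heading=70, move]
Final: pos=(-10.36,-8.969), heading=70, 1 segment(s) drawn

Start position: (0, 0)
Final position: (-10.36, -8.969)
Distance = 13.703; >= 1e-6 -> NOT closed

Answer: no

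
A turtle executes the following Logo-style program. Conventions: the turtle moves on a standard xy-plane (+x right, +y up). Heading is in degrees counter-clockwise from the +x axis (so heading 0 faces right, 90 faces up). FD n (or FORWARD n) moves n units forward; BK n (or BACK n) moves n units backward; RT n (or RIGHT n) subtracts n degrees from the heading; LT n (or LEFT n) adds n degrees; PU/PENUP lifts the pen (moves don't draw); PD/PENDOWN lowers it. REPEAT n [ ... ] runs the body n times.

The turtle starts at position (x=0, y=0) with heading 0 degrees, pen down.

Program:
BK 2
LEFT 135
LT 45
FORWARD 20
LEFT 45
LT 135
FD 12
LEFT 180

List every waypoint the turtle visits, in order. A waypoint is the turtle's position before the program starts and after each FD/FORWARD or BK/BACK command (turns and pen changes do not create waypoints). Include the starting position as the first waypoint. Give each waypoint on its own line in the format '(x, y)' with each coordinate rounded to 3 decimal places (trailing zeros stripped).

Executing turtle program step by step:
Start: pos=(0,0), heading=0, pen down
BK 2: (0,0) -> (-2,0) [heading=0, draw]
LT 135: heading 0 -> 135
LT 45: heading 135 -> 180
FD 20: (-2,0) -> (-22,0) [heading=180, draw]
LT 45: heading 180 -> 225
LT 135: heading 225 -> 0
FD 12: (-22,0) -> (-10,0) [heading=0, draw]
LT 180: heading 0 -> 180
Final: pos=(-10,0), heading=180, 3 segment(s) drawn
Waypoints (4 total):
(0, 0)
(-2, 0)
(-22, 0)
(-10, 0)

Answer: (0, 0)
(-2, 0)
(-22, 0)
(-10, 0)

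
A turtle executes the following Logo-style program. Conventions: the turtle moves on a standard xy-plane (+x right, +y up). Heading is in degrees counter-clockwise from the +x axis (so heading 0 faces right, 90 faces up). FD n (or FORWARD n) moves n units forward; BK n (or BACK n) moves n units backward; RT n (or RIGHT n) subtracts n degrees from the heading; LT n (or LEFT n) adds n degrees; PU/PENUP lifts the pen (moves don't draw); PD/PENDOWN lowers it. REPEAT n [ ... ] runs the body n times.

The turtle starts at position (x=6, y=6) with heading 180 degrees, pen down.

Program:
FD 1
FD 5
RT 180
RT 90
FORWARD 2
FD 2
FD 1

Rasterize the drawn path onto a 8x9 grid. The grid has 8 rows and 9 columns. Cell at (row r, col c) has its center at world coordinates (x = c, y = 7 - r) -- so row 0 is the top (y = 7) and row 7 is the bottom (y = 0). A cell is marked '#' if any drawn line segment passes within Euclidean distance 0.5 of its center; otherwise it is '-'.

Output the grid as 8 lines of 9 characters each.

Segment 0: (6,6) -> (5,6)
Segment 1: (5,6) -> (0,6)
Segment 2: (0,6) -> (0,4)
Segment 3: (0,4) -> (0,2)
Segment 4: (0,2) -> (0,1)

Answer: ---------
#######--
#--------
#--------
#--------
#--------
#--------
---------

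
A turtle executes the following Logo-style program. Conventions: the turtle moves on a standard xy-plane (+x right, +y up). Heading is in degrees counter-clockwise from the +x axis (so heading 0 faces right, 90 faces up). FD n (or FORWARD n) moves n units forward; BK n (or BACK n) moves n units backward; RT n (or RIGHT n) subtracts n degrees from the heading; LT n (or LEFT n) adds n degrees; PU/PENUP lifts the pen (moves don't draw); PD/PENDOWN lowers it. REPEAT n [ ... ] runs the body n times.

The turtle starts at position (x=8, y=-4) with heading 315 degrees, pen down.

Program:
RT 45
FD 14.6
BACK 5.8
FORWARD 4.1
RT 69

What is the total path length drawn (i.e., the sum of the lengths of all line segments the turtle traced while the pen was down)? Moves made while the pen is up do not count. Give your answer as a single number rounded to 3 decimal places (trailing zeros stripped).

Executing turtle program step by step:
Start: pos=(8,-4), heading=315, pen down
RT 45: heading 315 -> 270
FD 14.6: (8,-4) -> (8,-18.6) [heading=270, draw]
BK 5.8: (8,-18.6) -> (8,-12.8) [heading=270, draw]
FD 4.1: (8,-12.8) -> (8,-16.9) [heading=270, draw]
RT 69: heading 270 -> 201
Final: pos=(8,-16.9), heading=201, 3 segment(s) drawn

Segment lengths:
  seg 1: (8,-4) -> (8,-18.6), length = 14.6
  seg 2: (8,-18.6) -> (8,-12.8), length = 5.8
  seg 3: (8,-12.8) -> (8,-16.9), length = 4.1
Total = 24.5

Answer: 24.5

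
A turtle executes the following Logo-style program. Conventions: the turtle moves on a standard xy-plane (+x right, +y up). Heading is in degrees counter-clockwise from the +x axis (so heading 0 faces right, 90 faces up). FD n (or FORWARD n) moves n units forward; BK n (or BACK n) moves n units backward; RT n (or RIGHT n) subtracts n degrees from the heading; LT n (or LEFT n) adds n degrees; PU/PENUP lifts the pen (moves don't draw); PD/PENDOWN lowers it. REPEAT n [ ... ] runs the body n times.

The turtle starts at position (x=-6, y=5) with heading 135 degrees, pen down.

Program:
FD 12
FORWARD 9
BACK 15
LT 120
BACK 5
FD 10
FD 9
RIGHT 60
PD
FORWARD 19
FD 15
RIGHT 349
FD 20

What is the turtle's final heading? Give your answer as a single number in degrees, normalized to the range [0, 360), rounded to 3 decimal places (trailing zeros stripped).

Answer: 206

Derivation:
Executing turtle program step by step:
Start: pos=(-6,5), heading=135, pen down
FD 12: (-6,5) -> (-14.485,13.485) [heading=135, draw]
FD 9: (-14.485,13.485) -> (-20.849,19.849) [heading=135, draw]
BK 15: (-20.849,19.849) -> (-10.243,9.243) [heading=135, draw]
LT 120: heading 135 -> 255
BK 5: (-10.243,9.243) -> (-8.949,14.072) [heading=255, draw]
FD 10: (-8.949,14.072) -> (-11.537,4.413) [heading=255, draw]
FD 9: (-11.537,4.413) -> (-13.866,-4.28) [heading=255, draw]
RT 60: heading 255 -> 195
PD: pen down
FD 19: (-13.866,-4.28) -> (-32.219,-9.198) [heading=195, draw]
FD 15: (-32.219,-9.198) -> (-46.708,-13.08) [heading=195, draw]
RT 349: heading 195 -> 206
FD 20: (-46.708,-13.08) -> (-64.683,-21.848) [heading=206, draw]
Final: pos=(-64.683,-21.848), heading=206, 9 segment(s) drawn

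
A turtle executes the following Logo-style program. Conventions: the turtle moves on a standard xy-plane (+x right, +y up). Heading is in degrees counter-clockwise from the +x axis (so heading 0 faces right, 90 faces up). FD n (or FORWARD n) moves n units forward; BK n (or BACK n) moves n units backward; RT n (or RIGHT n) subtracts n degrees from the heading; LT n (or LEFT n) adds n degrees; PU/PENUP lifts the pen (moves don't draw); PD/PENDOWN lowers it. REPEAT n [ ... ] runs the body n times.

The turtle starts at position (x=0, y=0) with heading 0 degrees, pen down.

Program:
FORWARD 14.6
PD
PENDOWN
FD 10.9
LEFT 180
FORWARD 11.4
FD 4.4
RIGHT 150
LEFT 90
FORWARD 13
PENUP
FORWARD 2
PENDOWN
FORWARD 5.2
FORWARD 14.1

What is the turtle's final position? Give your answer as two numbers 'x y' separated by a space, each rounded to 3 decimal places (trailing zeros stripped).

Answer: -7.45 29.705

Derivation:
Executing turtle program step by step:
Start: pos=(0,0), heading=0, pen down
FD 14.6: (0,0) -> (14.6,0) [heading=0, draw]
PD: pen down
PD: pen down
FD 10.9: (14.6,0) -> (25.5,0) [heading=0, draw]
LT 180: heading 0 -> 180
FD 11.4: (25.5,0) -> (14.1,0) [heading=180, draw]
FD 4.4: (14.1,0) -> (9.7,0) [heading=180, draw]
RT 150: heading 180 -> 30
LT 90: heading 30 -> 120
FD 13: (9.7,0) -> (3.2,11.258) [heading=120, draw]
PU: pen up
FD 2: (3.2,11.258) -> (2.2,12.99) [heading=120, move]
PD: pen down
FD 5.2: (2.2,12.99) -> (-0.4,17.494) [heading=120, draw]
FD 14.1: (-0.4,17.494) -> (-7.45,29.705) [heading=120, draw]
Final: pos=(-7.45,29.705), heading=120, 7 segment(s) drawn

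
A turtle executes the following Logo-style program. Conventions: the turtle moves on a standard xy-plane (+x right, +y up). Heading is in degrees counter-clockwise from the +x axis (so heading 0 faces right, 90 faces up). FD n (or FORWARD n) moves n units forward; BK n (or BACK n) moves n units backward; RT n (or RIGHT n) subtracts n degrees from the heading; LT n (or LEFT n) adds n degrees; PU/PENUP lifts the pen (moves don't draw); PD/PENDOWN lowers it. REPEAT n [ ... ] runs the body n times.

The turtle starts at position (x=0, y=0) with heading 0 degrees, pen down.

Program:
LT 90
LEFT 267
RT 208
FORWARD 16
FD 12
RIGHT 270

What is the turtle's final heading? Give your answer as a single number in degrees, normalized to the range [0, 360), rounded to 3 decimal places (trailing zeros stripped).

Answer: 239

Derivation:
Executing turtle program step by step:
Start: pos=(0,0), heading=0, pen down
LT 90: heading 0 -> 90
LT 267: heading 90 -> 357
RT 208: heading 357 -> 149
FD 16: (0,0) -> (-13.715,8.241) [heading=149, draw]
FD 12: (-13.715,8.241) -> (-24.001,14.421) [heading=149, draw]
RT 270: heading 149 -> 239
Final: pos=(-24.001,14.421), heading=239, 2 segment(s) drawn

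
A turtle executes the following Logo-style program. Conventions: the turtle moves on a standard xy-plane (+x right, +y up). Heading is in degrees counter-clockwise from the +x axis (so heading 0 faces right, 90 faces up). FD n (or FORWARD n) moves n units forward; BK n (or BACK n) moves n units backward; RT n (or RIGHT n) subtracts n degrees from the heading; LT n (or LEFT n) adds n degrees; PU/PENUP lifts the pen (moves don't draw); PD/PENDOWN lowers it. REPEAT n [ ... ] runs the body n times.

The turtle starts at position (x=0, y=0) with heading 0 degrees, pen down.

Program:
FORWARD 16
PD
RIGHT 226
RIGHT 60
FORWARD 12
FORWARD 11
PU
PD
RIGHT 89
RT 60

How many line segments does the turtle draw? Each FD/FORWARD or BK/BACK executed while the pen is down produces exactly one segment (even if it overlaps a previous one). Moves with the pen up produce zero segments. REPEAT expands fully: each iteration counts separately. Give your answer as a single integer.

Executing turtle program step by step:
Start: pos=(0,0), heading=0, pen down
FD 16: (0,0) -> (16,0) [heading=0, draw]
PD: pen down
RT 226: heading 0 -> 134
RT 60: heading 134 -> 74
FD 12: (16,0) -> (19.308,11.535) [heading=74, draw]
FD 11: (19.308,11.535) -> (22.34,22.109) [heading=74, draw]
PU: pen up
PD: pen down
RT 89: heading 74 -> 345
RT 60: heading 345 -> 285
Final: pos=(22.34,22.109), heading=285, 3 segment(s) drawn
Segments drawn: 3

Answer: 3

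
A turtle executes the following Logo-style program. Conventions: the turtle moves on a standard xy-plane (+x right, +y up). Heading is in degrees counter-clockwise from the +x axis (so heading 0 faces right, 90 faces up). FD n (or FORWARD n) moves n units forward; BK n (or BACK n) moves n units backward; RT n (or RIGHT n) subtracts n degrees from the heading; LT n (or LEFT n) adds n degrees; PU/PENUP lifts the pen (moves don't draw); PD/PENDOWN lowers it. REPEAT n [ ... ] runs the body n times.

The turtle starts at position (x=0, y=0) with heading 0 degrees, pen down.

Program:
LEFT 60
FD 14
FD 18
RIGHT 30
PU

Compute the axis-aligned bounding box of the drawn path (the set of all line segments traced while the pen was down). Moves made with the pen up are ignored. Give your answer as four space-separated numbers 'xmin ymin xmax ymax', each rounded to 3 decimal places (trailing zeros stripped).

Answer: 0 0 16 27.713

Derivation:
Executing turtle program step by step:
Start: pos=(0,0), heading=0, pen down
LT 60: heading 0 -> 60
FD 14: (0,0) -> (7,12.124) [heading=60, draw]
FD 18: (7,12.124) -> (16,27.713) [heading=60, draw]
RT 30: heading 60 -> 30
PU: pen up
Final: pos=(16,27.713), heading=30, 2 segment(s) drawn

Segment endpoints: x in {0, 7, 16}, y in {0, 12.124, 27.713}
xmin=0, ymin=0, xmax=16, ymax=27.713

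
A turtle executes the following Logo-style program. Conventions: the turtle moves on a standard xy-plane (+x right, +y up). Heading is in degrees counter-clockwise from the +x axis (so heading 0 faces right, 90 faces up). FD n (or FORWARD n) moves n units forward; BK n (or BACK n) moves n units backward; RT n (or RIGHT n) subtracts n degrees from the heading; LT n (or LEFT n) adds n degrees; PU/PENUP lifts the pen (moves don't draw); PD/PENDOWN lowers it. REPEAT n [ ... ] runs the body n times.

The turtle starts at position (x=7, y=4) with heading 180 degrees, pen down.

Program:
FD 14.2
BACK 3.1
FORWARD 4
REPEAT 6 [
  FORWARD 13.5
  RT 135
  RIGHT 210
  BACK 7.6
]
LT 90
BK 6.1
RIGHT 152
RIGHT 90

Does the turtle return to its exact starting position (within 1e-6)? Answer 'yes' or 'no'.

Answer: no

Derivation:
Executing turtle program step by step:
Start: pos=(7,4), heading=180, pen down
FD 14.2: (7,4) -> (-7.2,4) [heading=180, draw]
BK 3.1: (-7.2,4) -> (-4.1,4) [heading=180, draw]
FD 4: (-4.1,4) -> (-8.1,4) [heading=180, draw]
REPEAT 6 [
  -- iteration 1/6 --
  FD 13.5: (-8.1,4) -> (-21.6,4) [heading=180, draw]
  RT 135: heading 180 -> 45
  RT 210: heading 45 -> 195
  BK 7.6: (-21.6,4) -> (-14.259,5.967) [heading=195, draw]
  -- iteration 2/6 --
  FD 13.5: (-14.259,5.967) -> (-27.299,2.473) [heading=195, draw]
  RT 135: heading 195 -> 60
  RT 210: heading 60 -> 210
  BK 7.6: (-27.299,2.473) -> (-20.717,6.273) [heading=210, draw]
  -- iteration 3/6 --
  FD 13.5: (-20.717,6.273) -> (-32.409,-0.477) [heading=210, draw]
  RT 135: heading 210 -> 75
  RT 210: heading 75 -> 225
  BK 7.6: (-32.409,-0.477) -> (-27.035,4.897) [heading=225, draw]
  -- iteration 4/6 --
  FD 13.5: (-27.035,4.897) -> (-36.58,-4.649) [heading=225, draw]
  RT 135: heading 225 -> 90
  RT 210: heading 90 -> 240
  BK 7.6: (-36.58,-4.649) -> (-32.78,1.933) [heading=240, draw]
  -- iteration 5/6 --
  FD 13.5: (-32.78,1.933) -> (-39.53,-9.759) [heading=240, draw]
  RT 135: heading 240 -> 105
  RT 210: heading 105 -> 255
  BK 7.6: (-39.53,-9.759) -> (-37.563,-2.417) [heading=255, draw]
  -- iteration 6/6 --
  FD 13.5: (-37.563,-2.417) -> (-41.057,-15.457) [heading=255, draw]
  RT 135: heading 255 -> 120
  RT 210: heading 120 -> 270
  BK 7.6: (-41.057,-15.457) -> (-41.057,-7.857) [heading=270, draw]
]
LT 90: heading 270 -> 0
BK 6.1: (-41.057,-7.857) -> (-47.157,-7.857) [heading=0, draw]
RT 152: heading 0 -> 208
RT 90: heading 208 -> 118
Final: pos=(-47.157,-7.857), heading=118, 16 segment(s) drawn

Start position: (7, 4)
Final position: (-47.157, -7.857)
Distance = 55.44; >= 1e-6 -> NOT closed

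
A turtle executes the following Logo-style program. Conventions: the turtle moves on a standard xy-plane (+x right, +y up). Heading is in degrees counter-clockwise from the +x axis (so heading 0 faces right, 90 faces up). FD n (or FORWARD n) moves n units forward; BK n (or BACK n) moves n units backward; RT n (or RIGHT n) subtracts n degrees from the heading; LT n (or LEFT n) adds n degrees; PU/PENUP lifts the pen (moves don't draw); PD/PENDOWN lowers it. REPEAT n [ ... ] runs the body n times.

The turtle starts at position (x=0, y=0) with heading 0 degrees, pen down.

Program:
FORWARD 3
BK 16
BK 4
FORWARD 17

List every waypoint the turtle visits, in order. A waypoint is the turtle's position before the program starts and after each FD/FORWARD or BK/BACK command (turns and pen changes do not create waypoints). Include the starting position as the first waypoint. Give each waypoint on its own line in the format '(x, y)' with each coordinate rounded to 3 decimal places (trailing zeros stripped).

Answer: (0, 0)
(3, 0)
(-13, 0)
(-17, 0)
(0, 0)

Derivation:
Executing turtle program step by step:
Start: pos=(0,0), heading=0, pen down
FD 3: (0,0) -> (3,0) [heading=0, draw]
BK 16: (3,0) -> (-13,0) [heading=0, draw]
BK 4: (-13,0) -> (-17,0) [heading=0, draw]
FD 17: (-17,0) -> (0,0) [heading=0, draw]
Final: pos=(0,0), heading=0, 4 segment(s) drawn
Waypoints (5 total):
(0, 0)
(3, 0)
(-13, 0)
(-17, 0)
(0, 0)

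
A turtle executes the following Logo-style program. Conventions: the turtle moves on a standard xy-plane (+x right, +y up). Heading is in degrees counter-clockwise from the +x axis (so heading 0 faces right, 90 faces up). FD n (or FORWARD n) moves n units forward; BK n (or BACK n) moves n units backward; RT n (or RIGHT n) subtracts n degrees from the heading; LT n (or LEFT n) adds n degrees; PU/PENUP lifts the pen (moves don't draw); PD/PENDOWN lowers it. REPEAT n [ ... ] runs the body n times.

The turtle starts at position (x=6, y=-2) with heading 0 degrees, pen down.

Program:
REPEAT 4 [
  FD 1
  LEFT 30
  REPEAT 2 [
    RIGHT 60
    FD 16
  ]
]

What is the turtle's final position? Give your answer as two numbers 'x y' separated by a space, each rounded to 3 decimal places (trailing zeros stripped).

Executing turtle program step by step:
Start: pos=(6,-2), heading=0, pen down
REPEAT 4 [
  -- iteration 1/4 --
  FD 1: (6,-2) -> (7,-2) [heading=0, draw]
  LT 30: heading 0 -> 30
  REPEAT 2 [
    -- iteration 1/2 --
    RT 60: heading 30 -> 330
    FD 16: (7,-2) -> (20.856,-10) [heading=330, draw]
    -- iteration 2/2 --
    RT 60: heading 330 -> 270
    FD 16: (20.856,-10) -> (20.856,-26) [heading=270, draw]
  ]
  -- iteration 2/4 --
  FD 1: (20.856,-26) -> (20.856,-27) [heading=270, draw]
  LT 30: heading 270 -> 300
  REPEAT 2 [
    -- iteration 1/2 --
    RT 60: heading 300 -> 240
    FD 16: (20.856,-27) -> (12.856,-40.856) [heading=240, draw]
    -- iteration 2/2 --
    RT 60: heading 240 -> 180
    FD 16: (12.856,-40.856) -> (-3.144,-40.856) [heading=180, draw]
  ]
  -- iteration 3/4 --
  FD 1: (-3.144,-40.856) -> (-4.144,-40.856) [heading=180, draw]
  LT 30: heading 180 -> 210
  REPEAT 2 [
    -- iteration 1/2 --
    RT 60: heading 210 -> 150
    FD 16: (-4.144,-40.856) -> (-18,-32.856) [heading=150, draw]
    -- iteration 2/2 --
    RT 60: heading 150 -> 90
    FD 16: (-18,-32.856) -> (-18,-16.856) [heading=90, draw]
  ]
  -- iteration 4/4 --
  FD 1: (-18,-16.856) -> (-18,-15.856) [heading=90, draw]
  LT 30: heading 90 -> 120
  REPEAT 2 [
    -- iteration 1/2 --
    RT 60: heading 120 -> 60
    FD 16: (-18,-15.856) -> (-10,-2) [heading=60, draw]
    -- iteration 2/2 --
    RT 60: heading 60 -> 0
    FD 16: (-10,-2) -> (6,-2) [heading=0, draw]
  ]
]
Final: pos=(6,-2), heading=0, 12 segment(s) drawn

Answer: 6 -2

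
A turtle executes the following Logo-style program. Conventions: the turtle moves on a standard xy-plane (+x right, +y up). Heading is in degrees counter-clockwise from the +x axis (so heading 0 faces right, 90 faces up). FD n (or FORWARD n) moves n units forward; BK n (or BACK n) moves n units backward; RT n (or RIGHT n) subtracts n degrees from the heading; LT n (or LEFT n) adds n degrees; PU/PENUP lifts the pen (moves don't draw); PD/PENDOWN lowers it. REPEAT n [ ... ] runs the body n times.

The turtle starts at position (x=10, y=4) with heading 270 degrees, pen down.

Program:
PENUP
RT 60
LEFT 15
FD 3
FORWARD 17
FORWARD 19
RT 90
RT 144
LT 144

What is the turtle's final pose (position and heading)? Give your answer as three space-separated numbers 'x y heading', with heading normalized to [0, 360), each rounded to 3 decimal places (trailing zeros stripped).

Executing turtle program step by step:
Start: pos=(10,4), heading=270, pen down
PU: pen up
RT 60: heading 270 -> 210
LT 15: heading 210 -> 225
FD 3: (10,4) -> (7.879,1.879) [heading=225, move]
FD 17: (7.879,1.879) -> (-4.142,-10.142) [heading=225, move]
FD 19: (-4.142,-10.142) -> (-17.577,-23.577) [heading=225, move]
RT 90: heading 225 -> 135
RT 144: heading 135 -> 351
LT 144: heading 351 -> 135
Final: pos=(-17.577,-23.577), heading=135, 0 segment(s) drawn

Answer: -17.577 -23.577 135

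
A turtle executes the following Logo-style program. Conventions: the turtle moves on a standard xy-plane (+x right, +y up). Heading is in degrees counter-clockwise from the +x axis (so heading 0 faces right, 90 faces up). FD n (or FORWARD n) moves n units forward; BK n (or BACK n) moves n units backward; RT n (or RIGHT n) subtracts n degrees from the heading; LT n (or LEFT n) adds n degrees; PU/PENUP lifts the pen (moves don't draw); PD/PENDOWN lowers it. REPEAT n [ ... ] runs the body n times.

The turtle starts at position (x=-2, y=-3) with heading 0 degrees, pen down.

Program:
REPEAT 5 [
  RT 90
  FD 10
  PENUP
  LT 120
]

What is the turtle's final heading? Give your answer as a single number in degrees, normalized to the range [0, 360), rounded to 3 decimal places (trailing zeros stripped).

Answer: 150

Derivation:
Executing turtle program step by step:
Start: pos=(-2,-3), heading=0, pen down
REPEAT 5 [
  -- iteration 1/5 --
  RT 90: heading 0 -> 270
  FD 10: (-2,-3) -> (-2,-13) [heading=270, draw]
  PU: pen up
  LT 120: heading 270 -> 30
  -- iteration 2/5 --
  RT 90: heading 30 -> 300
  FD 10: (-2,-13) -> (3,-21.66) [heading=300, move]
  PU: pen up
  LT 120: heading 300 -> 60
  -- iteration 3/5 --
  RT 90: heading 60 -> 330
  FD 10: (3,-21.66) -> (11.66,-26.66) [heading=330, move]
  PU: pen up
  LT 120: heading 330 -> 90
  -- iteration 4/5 --
  RT 90: heading 90 -> 0
  FD 10: (11.66,-26.66) -> (21.66,-26.66) [heading=0, move]
  PU: pen up
  LT 120: heading 0 -> 120
  -- iteration 5/5 --
  RT 90: heading 120 -> 30
  FD 10: (21.66,-26.66) -> (30.321,-21.66) [heading=30, move]
  PU: pen up
  LT 120: heading 30 -> 150
]
Final: pos=(30.321,-21.66), heading=150, 1 segment(s) drawn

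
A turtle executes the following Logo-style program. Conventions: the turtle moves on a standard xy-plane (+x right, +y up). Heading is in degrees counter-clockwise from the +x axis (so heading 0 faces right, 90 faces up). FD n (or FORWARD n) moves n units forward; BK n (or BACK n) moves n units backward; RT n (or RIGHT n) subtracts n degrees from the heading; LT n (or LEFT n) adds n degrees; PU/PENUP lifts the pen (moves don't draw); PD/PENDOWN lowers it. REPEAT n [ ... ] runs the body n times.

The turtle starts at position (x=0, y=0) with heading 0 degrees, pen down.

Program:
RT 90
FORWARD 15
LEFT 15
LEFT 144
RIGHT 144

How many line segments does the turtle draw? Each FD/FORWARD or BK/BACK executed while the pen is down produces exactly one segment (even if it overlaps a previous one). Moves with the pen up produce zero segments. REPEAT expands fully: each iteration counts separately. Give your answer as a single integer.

Answer: 1

Derivation:
Executing turtle program step by step:
Start: pos=(0,0), heading=0, pen down
RT 90: heading 0 -> 270
FD 15: (0,0) -> (0,-15) [heading=270, draw]
LT 15: heading 270 -> 285
LT 144: heading 285 -> 69
RT 144: heading 69 -> 285
Final: pos=(0,-15), heading=285, 1 segment(s) drawn
Segments drawn: 1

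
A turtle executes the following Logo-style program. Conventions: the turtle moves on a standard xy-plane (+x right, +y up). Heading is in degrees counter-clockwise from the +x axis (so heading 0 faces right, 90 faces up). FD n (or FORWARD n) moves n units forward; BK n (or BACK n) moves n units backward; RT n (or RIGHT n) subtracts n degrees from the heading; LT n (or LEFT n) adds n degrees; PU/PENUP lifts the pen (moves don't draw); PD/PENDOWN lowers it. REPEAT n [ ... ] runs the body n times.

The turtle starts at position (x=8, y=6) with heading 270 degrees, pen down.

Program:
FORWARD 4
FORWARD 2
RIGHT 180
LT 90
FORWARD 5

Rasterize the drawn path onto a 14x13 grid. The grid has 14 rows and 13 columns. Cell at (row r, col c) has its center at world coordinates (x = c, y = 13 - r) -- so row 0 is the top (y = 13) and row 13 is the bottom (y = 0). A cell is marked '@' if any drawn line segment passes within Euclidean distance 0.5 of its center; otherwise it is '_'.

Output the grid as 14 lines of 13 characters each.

Answer: _____________
_____________
_____________
_____________
_____________
_____________
_____________
________@____
________@____
________@____
________@____
________@____
________@____
___@@@@@@____

Derivation:
Segment 0: (8,6) -> (8,2)
Segment 1: (8,2) -> (8,0)
Segment 2: (8,0) -> (3,0)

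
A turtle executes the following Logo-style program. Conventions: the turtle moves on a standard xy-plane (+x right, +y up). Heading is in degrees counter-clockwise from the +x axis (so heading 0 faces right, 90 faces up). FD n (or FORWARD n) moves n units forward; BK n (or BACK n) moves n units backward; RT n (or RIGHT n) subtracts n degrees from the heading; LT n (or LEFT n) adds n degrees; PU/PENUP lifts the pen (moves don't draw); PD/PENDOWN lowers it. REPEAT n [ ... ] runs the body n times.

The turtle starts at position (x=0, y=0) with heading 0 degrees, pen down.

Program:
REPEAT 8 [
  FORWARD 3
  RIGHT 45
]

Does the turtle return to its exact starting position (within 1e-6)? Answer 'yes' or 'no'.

Executing turtle program step by step:
Start: pos=(0,0), heading=0, pen down
REPEAT 8 [
  -- iteration 1/8 --
  FD 3: (0,0) -> (3,0) [heading=0, draw]
  RT 45: heading 0 -> 315
  -- iteration 2/8 --
  FD 3: (3,0) -> (5.121,-2.121) [heading=315, draw]
  RT 45: heading 315 -> 270
  -- iteration 3/8 --
  FD 3: (5.121,-2.121) -> (5.121,-5.121) [heading=270, draw]
  RT 45: heading 270 -> 225
  -- iteration 4/8 --
  FD 3: (5.121,-5.121) -> (3,-7.243) [heading=225, draw]
  RT 45: heading 225 -> 180
  -- iteration 5/8 --
  FD 3: (3,-7.243) -> (0,-7.243) [heading=180, draw]
  RT 45: heading 180 -> 135
  -- iteration 6/8 --
  FD 3: (0,-7.243) -> (-2.121,-5.121) [heading=135, draw]
  RT 45: heading 135 -> 90
  -- iteration 7/8 --
  FD 3: (-2.121,-5.121) -> (-2.121,-2.121) [heading=90, draw]
  RT 45: heading 90 -> 45
  -- iteration 8/8 --
  FD 3: (-2.121,-2.121) -> (0,0) [heading=45, draw]
  RT 45: heading 45 -> 0
]
Final: pos=(0,0), heading=0, 8 segment(s) drawn

Start position: (0, 0)
Final position: (0, 0)
Distance = 0; < 1e-6 -> CLOSED

Answer: yes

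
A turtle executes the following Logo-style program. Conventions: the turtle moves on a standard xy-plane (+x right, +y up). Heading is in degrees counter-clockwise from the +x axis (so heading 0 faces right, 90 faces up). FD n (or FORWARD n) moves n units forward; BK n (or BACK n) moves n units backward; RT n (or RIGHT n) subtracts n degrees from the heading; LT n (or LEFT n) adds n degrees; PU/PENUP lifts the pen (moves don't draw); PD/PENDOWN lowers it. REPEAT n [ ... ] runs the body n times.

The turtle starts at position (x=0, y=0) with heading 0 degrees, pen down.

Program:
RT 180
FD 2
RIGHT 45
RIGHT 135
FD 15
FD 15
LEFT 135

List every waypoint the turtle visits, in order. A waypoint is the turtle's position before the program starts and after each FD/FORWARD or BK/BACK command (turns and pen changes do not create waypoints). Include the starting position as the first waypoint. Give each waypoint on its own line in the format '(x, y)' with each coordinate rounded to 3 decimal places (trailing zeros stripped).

Executing turtle program step by step:
Start: pos=(0,0), heading=0, pen down
RT 180: heading 0 -> 180
FD 2: (0,0) -> (-2,0) [heading=180, draw]
RT 45: heading 180 -> 135
RT 135: heading 135 -> 0
FD 15: (-2,0) -> (13,0) [heading=0, draw]
FD 15: (13,0) -> (28,0) [heading=0, draw]
LT 135: heading 0 -> 135
Final: pos=(28,0), heading=135, 3 segment(s) drawn
Waypoints (4 total):
(0, 0)
(-2, 0)
(13, 0)
(28, 0)

Answer: (0, 0)
(-2, 0)
(13, 0)
(28, 0)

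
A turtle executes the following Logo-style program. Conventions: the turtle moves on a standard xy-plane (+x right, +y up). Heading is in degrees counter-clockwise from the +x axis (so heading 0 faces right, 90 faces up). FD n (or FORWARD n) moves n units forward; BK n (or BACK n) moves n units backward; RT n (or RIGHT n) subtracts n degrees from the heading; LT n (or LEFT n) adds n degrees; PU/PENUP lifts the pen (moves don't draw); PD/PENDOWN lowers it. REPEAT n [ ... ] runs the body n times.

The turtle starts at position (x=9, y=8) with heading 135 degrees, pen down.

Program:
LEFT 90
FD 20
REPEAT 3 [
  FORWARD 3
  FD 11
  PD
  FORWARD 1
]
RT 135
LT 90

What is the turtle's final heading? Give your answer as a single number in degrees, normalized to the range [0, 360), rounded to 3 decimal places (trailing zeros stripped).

Executing turtle program step by step:
Start: pos=(9,8), heading=135, pen down
LT 90: heading 135 -> 225
FD 20: (9,8) -> (-5.142,-6.142) [heading=225, draw]
REPEAT 3 [
  -- iteration 1/3 --
  FD 3: (-5.142,-6.142) -> (-7.263,-8.263) [heading=225, draw]
  FD 11: (-7.263,-8.263) -> (-15.042,-16.042) [heading=225, draw]
  PD: pen down
  FD 1: (-15.042,-16.042) -> (-15.749,-16.749) [heading=225, draw]
  -- iteration 2/3 --
  FD 3: (-15.749,-16.749) -> (-17.87,-18.87) [heading=225, draw]
  FD 11: (-17.87,-18.87) -> (-25.648,-26.648) [heading=225, draw]
  PD: pen down
  FD 1: (-25.648,-26.648) -> (-26.355,-27.355) [heading=225, draw]
  -- iteration 3/3 --
  FD 3: (-26.355,-27.355) -> (-28.477,-29.477) [heading=225, draw]
  FD 11: (-28.477,-29.477) -> (-36.255,-37.255) [heading=225, draw]
  PD: pen down
  FD 1: (-36.255,-37.255) -> (-36.962,-37.962) [heading=225, draw]
]
RT 135: heading 225 -> 90
LT 90: heading 90 -> 180
Final: pos=(-36.962,-37.962), heading=180, 10 segment(s) drawn

Answer: 180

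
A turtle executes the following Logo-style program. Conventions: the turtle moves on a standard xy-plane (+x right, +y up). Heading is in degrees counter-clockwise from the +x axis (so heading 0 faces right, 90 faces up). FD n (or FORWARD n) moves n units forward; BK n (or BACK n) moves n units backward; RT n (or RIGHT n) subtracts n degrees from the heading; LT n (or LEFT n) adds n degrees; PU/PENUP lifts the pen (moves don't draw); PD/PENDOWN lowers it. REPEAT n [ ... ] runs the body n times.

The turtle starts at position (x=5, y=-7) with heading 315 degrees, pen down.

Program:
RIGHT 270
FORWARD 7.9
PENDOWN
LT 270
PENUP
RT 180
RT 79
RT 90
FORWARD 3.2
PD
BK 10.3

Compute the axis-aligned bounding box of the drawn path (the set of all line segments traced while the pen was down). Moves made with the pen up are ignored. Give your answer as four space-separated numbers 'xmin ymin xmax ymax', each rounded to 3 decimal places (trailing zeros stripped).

Executing turtle program step by step:
Start: pos=(5,-7), heading=315, pen down
RT 270: heading 315 -> 45
FD 7.9: (5,-7) -> (10.586,-1.414) [heading=45, draw]
PD: pen down
LT 270: heading 45 -> 315
PU: pen up
RT 180: heading 315 -> 135
RT 79: heading 135 -> 56
RT 90: heading 56 -> 326
FD 3.2: (10.586,-1.414) -> (13.239,-3.203) [heading=326, move]
PD: pen down
BK 10.3: (13.239,-3.203) -> (4.7,2.556) [heading=326, draw]
Final: pos=(4.7,2.556), heading=326, 2 segment(s) drawn

Segment endpoints: x in {4.7, 5, 10.586, 13.239}, y in {-7, -3.203, -1.414, 2.556}
xmin=4.7, ymin=-7, xmax=13.239, ymax=2.556

Answer: 4.7 -7 13.239 2.556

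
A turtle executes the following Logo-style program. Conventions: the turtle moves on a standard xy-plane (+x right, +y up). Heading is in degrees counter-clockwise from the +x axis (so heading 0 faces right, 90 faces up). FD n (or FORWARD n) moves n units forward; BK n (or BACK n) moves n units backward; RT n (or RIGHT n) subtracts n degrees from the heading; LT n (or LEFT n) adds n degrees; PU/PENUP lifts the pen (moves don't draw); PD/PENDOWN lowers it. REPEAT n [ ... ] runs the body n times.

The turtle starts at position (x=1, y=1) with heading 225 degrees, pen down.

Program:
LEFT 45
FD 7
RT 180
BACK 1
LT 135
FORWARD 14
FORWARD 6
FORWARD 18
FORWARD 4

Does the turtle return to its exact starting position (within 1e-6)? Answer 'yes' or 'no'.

Answer: no

Derivation:
Executing turtle program step by step:
Start: pos=(1,1), heading=225, pen down
LT 45: heading 225 -> 270
FD 7: (1,1) -> (1,-6) [heading=270, draw]
RT 180: heading 270 -> 90
BK 1: (1,-6) -> (1,-7) [heading=90, draw]
LT 135: heading 90 -> 225
FD 14: (1,-7) -> (-8.899,-16.899) [heading=225, draw]
FD 6: (-8.899,-16.899) -> (-13.142,-21.142) [heading=225, draw]
FD 18: (-13.142,-21.142) -> (-25.87,-33.87) [heading=225, draw]
FD 4: (-25.87,-33.87) -> (-28.698,-36.698) [heading=225, draw]
Final: pos=(-28.698,-36.698), heading=225, 6 segment(s) drawn

Start position: (1, 1)
Final position: (-28.698, -36.698)
Distance = 47.991; >= 1e-6 -> NOT closed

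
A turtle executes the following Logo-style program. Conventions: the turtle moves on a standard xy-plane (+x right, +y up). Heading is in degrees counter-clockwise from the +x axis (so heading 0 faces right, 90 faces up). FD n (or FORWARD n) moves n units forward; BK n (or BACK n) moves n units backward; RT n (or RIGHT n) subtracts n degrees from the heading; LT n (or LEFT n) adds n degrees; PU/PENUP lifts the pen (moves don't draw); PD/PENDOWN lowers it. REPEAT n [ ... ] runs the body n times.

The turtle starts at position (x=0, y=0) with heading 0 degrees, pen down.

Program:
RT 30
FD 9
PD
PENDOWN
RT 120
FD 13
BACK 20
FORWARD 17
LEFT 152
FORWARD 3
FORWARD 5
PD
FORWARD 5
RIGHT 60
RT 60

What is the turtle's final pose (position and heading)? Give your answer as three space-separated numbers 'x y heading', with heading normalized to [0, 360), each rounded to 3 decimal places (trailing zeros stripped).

Executing turtle program step by step:
Start: pos=(0,0), heading=0, pen down
RT 30: heading 0 -> 330
FD 9: (0,0) -> (7.794,-4.5) [heading=330, draw]
PD: pen down
PD: pen down
RT 120: heading 330 -> 210
FD 13: (7.794,-4.5) -> (-3.464,-11) [heading=210, draw]
BK 20: (-3.464,-11) -> (13.856,-1) [heading=210, draw]
FD 17: (13.856,-1) -> (-0.866,-9.5) [heading=210, draw]
LT 152: heading 210 -> 2
FD 3: (-0.866,-9.5) -> (2.132,-9.395) [heading=2, draw]
FD 5: (2.132,-9.395) -> (7.129,-9.221) [heading=2, draw]
PD: pen down
FD 5: (7.129,-9.221) -> (12.126,-9.046) [heading=2, draw]
RT 60: heading 2 -> 302
RT 60: heading 302 -> 242
Final: pos=(12.126,-9.046), heading=242, 7 segment(s) drawn

Answer: 12.126 -9.046 242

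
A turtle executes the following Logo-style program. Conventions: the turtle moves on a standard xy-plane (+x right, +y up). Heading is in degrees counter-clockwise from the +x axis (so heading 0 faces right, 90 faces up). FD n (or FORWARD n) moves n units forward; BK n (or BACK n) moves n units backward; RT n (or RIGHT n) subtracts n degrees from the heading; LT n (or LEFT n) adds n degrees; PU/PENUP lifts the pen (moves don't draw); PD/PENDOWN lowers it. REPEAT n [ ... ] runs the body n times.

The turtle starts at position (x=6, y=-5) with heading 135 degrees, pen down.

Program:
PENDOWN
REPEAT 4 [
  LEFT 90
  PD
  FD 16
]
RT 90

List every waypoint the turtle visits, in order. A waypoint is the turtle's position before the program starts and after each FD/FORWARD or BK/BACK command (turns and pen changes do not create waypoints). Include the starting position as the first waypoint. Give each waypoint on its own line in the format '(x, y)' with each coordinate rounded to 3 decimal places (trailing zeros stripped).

Executing turtle program step by step:
Start: pos=(6,-5), heading=135, pen down
PD: pen down
REPEAT 4 [
  -- iteration 1/4 --
  LT 90: heading 135 -> 225
  PD: pen down
  FD 16: (6,-5) -> (-5.314,-16.314) [heading=225, draw]
  -- iteration 2/4 --
  LT 90: heading 225 -> 315
  PD: pen down
  FD 16: (-5.314,-16.314) -> (6,-27.627) [heading=315, draw]
  -- iteration 3/4 --
  LT 90: heading 315 -> 45
  PD: pen down
  FD 16: (6,-27.627) -> (17.314,-16.314) [heading=45, draw]
  -- iteration 4/4 --
  LT 90: heading 45 -> 135
  PD: pen down
  FD 16: (17.314,-16.314) -> (6,-5) [heading=135, draw]
]
RT 90: heading 135 -> 45
Final: pos=(6,-5), heading=45, 4 segment(s) drawn
Waypoints (5 total):
(6, -5)
(-5.314, -16.314)
(6, -27.627)
(17.314, -16.314)
(6, -5)

Answer: (6, -5)
(-5.314, -16.314)
(6, -27.627)
(17.314, -16.314)
(6, -5)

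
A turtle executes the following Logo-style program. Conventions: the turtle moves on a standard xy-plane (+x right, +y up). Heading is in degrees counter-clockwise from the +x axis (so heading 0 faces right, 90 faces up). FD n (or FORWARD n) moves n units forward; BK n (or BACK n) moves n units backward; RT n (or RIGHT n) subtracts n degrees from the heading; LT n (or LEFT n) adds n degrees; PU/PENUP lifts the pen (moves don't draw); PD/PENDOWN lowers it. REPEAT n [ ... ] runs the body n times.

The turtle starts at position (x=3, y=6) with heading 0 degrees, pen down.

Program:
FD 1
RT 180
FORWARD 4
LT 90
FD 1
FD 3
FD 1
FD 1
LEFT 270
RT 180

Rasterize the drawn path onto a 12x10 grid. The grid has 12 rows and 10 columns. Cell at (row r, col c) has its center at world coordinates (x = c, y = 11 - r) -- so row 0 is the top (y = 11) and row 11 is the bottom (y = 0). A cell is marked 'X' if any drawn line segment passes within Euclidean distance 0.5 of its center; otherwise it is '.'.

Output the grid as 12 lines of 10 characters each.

Answer: ..........
..........
..........
..........
..........
XXXXX.....
X.........
X.........
X.........
X.........
X.........
X.........

Derivation:
Segment 0: (3,6) -> (4,6)
Segment 1: (4,6) -> (0,6)
Segment 2: (0,6) -> (0,5)
Segment 3: (0,5) -> (0,2)
Segment 4: (0,2) -> (0,1)
Segment 5: (0,1) -> (0,-0)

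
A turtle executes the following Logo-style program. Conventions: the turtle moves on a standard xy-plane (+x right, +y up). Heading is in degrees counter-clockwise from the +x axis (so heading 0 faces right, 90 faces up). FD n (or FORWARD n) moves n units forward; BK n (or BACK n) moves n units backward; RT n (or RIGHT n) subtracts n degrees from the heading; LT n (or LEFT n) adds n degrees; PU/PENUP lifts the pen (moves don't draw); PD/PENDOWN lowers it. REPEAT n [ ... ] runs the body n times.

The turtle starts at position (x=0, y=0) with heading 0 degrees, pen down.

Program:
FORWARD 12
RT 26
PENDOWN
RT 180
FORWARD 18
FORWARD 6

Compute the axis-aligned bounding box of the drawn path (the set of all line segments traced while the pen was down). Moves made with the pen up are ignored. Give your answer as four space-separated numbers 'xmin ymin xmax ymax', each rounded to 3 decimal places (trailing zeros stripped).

Answer: -9.571 0 12 10.521

Derivation:
Executing turtle program step by step:
Start: pos=(0,0), heading=0, pen down
FD 12: (0,0) -> (12,0) [heading=0, draw]
RT 26: heading 0 -> 334
PD: pen down
RT 180: heading 334 -> 154
FD 18: (12,0) -> (-4.178,7.891) [heading=154, draw]
FD 6: (-4.178,7.891) -> (-9.571,10.521) [heading=154, draw]
Final: pos=(-9.571,10.521), heading=154, 3 segment(s) drawn

Segment endpoints: x in {-9.571, -4.178, 0, 12}, y in {0, 7.891, 10.521}
xmin=-9.571, ymin=0, xmax=12, ymax=10.521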